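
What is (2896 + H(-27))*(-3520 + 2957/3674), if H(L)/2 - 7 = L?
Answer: -18463358844/1837 ≈ -1.0051e+7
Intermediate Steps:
H(L) = 14 + 2*L
(2896 + H(-27))*(-3520 + 2957/3674) = (2896 + (14 + 2*(-27)))*(-3520 + 2957/3674) = (2896 + (14 - 54))*(-3520 + 2957*(1/3674)) = (2896 - 40)*(-3520 + 2957/3674) = 2856*(-12929523/3674) = -18463358844/1837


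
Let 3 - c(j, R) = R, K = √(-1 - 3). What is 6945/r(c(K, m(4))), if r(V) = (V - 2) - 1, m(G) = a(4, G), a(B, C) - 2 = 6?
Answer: -6945/8 ≈ -868.13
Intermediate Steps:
a(B, C) = 8 (a(B, C) = 2 + 6 = 8)
m(G) = 8
K = 2*I (K = √(-4) = 2*I ≈ 2.0*I)
c(j, R) = 3 - R
r(V) = -3 + V (r(V) = (-2 + V) - 1 = -3 + V)
6945/r(c(K, m(4))) = 6945/(-3 + (3 - 1*8)) = 6945/(-3 + (3 - 8)) = 6945/(-3 - 5) = 6945/(-8) = 6945*(-⅛) = -6945/8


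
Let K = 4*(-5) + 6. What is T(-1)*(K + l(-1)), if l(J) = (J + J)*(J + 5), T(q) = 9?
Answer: -198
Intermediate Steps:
l(J) = 2*J*(5 + J) (l(J) = (2*J)*(5 + J) = 2*J*(5 + J))
K = -14 (K = -20 + 6 = -14)
T(-1)*(K + l(-1)) = 9*(-14 + 2*(-1)*(5 - 1)) = 9*(-14 + 2*(-1)*4) = 9*(-14 - 8) = 9*(-22) = -198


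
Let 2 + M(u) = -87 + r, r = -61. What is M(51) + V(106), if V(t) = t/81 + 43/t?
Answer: -1273181/8586 ≈ -148.29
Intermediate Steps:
M(u) = -150 (M(u) = -2 + (-87 - 61) = -2 - 148 = -150)
V(t) = 43/t + t/81 (V(t) = t*(1/81) + 43/t = t/81 + 43/t = 43/t + t/81)
M(51) + V(106) = -150 + (43/106 + (1/81)*106) = -150 + (43*(1/106) + 106/81) = -150 + (43/106 + 106/81) = -150 + 14719/8586 = -1273181/8586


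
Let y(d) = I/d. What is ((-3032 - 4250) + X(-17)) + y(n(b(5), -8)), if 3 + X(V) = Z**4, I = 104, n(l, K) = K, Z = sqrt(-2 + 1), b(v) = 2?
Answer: -7297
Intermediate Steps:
Z = I (Z = sqrt(-1) = I ≈ 1.0*I)
X(V) = -2 (X(V) = -3 + I**4 = -3 + 1 = -2)
y(d) = 104/d
((-3032 - 4250) + X(-17)) + y(n(b(5), -8)) = ((-3032 - 4250) - 2) + 104/(-8) = (-7282 - 2) + 104*(-1/8) = -7284 - 13 = -7297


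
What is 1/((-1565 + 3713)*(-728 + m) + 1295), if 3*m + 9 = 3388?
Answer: 1/856915 ≈ 1.1670e-6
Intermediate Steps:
m = 3379/3 (m = -3 + (⅓)*3388 = -3 + 3388/3 = 3379/3 ≈ 1126.3)
1/((-1565 + 3713)*(-728 + m) + 1295) = 1/((-1565 + 3713)*(-728 + 3379/3) + 1295) = 1/(2148*(1195/3) + 1295) = 1/(855620 + 1295) = 1/856915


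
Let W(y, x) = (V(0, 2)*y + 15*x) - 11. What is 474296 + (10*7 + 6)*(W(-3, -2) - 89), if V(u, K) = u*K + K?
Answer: 463960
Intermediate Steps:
V(u, K) = K + K*u (V(u, K) = K*u + K = K + K*u)
W(y, x) = -11 + 2*y + 15*x (W(y, x) = ((2*(1 + 0))*y + 15*x) - 11 = ((2*1)*y + 15*x) - 11 = (2*y + 15*x) - 11 = -11 + 2*y + 15*x)
474296 + (10*7 + 6)*(W(-3, -2) - 89) = 474296 + (10*7 + 6)*((-11 + 2*(-3) + 15*(-2)) - 89) = 474296 + (70 + 6)*((-11 - 6 - 30) - 89) = 474296 + 76*(-47 - 89) = 474296 + 76*(-136) = 474296 - 10336 = 463960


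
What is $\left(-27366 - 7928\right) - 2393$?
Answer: $-37687$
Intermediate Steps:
$\left(-27366 - 7928\right) - 2393 = -35294 - 2393 = -37687$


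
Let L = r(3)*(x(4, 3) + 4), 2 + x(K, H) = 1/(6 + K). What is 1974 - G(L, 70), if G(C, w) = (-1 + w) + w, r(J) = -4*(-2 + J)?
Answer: 1835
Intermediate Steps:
x(K, H) = -2 + 1/(6 + K)
r(J) = 8 - 4*J
L = -42/5 (L = (8 - 4*3)*((-11 - 2*4)/(6 + 4) + 4) = (8 - 12)*((-11 - 8)/10 + 4) = -4*((⅒)*(-19) + 4) = -4*(-19/10 + 4) = -4*21/10 = -42/5 ≈ -8.4000)
G(C, w) = -1 + 2*w
1974 - G(L, 70) = 1974 - (-1 + 2*70) = 1974 - (-1 + 140) = 1974 - 1*139 = 1974 - 139 = 1835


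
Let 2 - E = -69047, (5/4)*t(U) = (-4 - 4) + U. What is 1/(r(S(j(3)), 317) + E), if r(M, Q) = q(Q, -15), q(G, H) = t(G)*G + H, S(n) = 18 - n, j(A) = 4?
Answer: 5/736982 ≈ 6.7844e-6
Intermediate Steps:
t(U) = -32/5 + 4*U/5 (t(U) = 4*((-4 - 4) + U)/5 = 4*(-8 + U)/5 = -32/5 + 4*U/5)
q(G, H) = H + G*(-32/5 + 4*G/5) (q(G, H) = (-32/5 + 4*G/5)*G + H = G*(-32/5 + 4*G/5) + H = H + G*(-32/5 + 4*G/5))
r(M, Q) = -15 + 4*Q*(-8 + Q)/5
E = 69049 (E = 2 - 1*(-69047) = 2 + 69047 = 69049)
1/(r(S(j(3)), 317) + E) = 1/((-15 + (⅘)*317*(-8 + 317)) + 69049) = 1/((-15 + (⅘)*317*309) + 69049) = 1/((-15 + 391812/5) + 69049) = 1/(391737/5 + 69049) = 1/(736982/5) = 5/736982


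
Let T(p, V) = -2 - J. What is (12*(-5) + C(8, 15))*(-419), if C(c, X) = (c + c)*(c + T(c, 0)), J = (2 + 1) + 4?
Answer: 31844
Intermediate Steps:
J = 7 (J = 3 + 4 = 7)
T(p, V) = -9 (T(p, V) = -2 - 1*7 = -2 - 7 = -9)
C(c, X) = 2*c*(-9 + c) (C(c, X) = (c + c)*(c - 9) = (2*c)*(-9 + c) = 2*c*(-9 + c))
(12*(-5) + C(8, 15))*(-419) = (12*(-5) + 2*8*(-9 + 8))*(-419) = (-60 + 2*8*(-1))*(-419) = (-60 - 16)*(-419) = -76*(-419) = 31844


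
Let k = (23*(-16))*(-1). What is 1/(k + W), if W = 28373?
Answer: 1/28741 ≈ 3.4794e-5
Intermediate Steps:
k = 368 (k = -368*(-1) = 368)
1/(k + W) = 1/(368 + 28373) = 1/28741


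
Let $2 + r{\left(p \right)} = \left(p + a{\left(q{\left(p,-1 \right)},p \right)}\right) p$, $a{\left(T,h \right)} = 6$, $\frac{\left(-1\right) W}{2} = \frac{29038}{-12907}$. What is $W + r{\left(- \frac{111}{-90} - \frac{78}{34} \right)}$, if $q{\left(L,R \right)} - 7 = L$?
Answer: $- \frac{9198042353}{3357110700} \approx -2.7399$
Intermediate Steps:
$W = \frac{58076}{12907}$ ($W = - 2 \frac{29038}{-12907} = - 2 \cdot 29038 \left(- \frac{1}{12907}\right) = \left(-2\right) \left(- \frac{29038}{12907}\right) = \frac{58076}{12907} \approx 4.4996$)
$q{\left(L,R \right)} = 7 + L$
$r{\left(p \right)} = -2 + p \left(6 + p\right)$ ($r{\left(p \right)} = -2 + \left(p + 6\right) p = -2 + \left(6 + p\right) p = -2 + p \left(6 + p\right)$)
$W + r{\left(- \frac{111}{-90} - \frac{78}{34} \right)} = \frac{58076}{12907} + \left(-2 + \left(- \frac{111}{-90} - \frac{78}{34}\right)^{2} + 6 \left(- \frac{111}{-90} - \frac{78}{34}\right)\right) = \frac{58076}{12907} + \left(-2 + \left(\left(-111\right) \left(- \frac{1}{90}\right) - \frac{39}{17}\right)^{2} + 6 \left(\left(-111\right) \left(- \frac{1}{90}\right) - \frac{39}{17}\right)\right) = \frac{58076}{12907} + \left(-2 + \left(\frac{37}{30} - \frac{39}{17}\right)^{2} + 6 \left(\frac{37}{30} - \frac{39}{17}\right)\right) = \frac{58076}{12907} + \left(-2 + \left(- \frac{541}{510}\right)^{2} + 6 \left(- \frac{541}{510}\right)\right) = \frac{58076}{12907} - \frac{1882979}{260100} = - \frac{9198042353}{3357110700}$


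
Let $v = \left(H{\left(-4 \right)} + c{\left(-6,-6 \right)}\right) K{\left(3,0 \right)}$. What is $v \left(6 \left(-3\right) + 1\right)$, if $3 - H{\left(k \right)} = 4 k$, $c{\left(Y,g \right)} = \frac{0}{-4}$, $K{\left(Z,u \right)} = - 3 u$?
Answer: $0$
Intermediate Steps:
$c{\left(Y,g \right)} = 0$ ($c{\left(Y,g \right)} = 0 \left(- \frac{1}{4}\right) = 0$)
$H{\left(k \right)} = 3 - 4 k$
$v = 0$ ($v = \left(\left(3 - -16\right) + 0\right) \left(\left(-3\right) 0\right) = \left(\left(3 + 16\right) + 0\right) 0 = \left(19 + 0\right) 0 = 19 \cdot 0 = 0$)
$v \left(6 \left(-3\right) + 1\right) = 0 \left(6 \left(-3\right) + 1\right) = 0 \left(-18 + 1\right) = 0 \left(-17\right) = 0$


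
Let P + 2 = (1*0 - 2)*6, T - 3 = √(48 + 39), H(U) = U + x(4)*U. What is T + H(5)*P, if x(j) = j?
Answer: -347 + √87 ≈ -337.67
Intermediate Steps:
H(U) = 5*U (H(U) = U + 4*U = 5*U)
T = 3 + √87 (T = 3 + √(48 + 39) = 3 + √87 ≈ 12.327)
P = -14 (P = -2 + (1*0 - 2)*6 = -2 + (0 - 2)*6 = -2 - 2*6 = -2 - 12 = -14)
T + H(5)*P = (3 + √87) + (5*5)*(-14) = (3 + √87) + 25*(-14) = (3 + √87) - 350 = -347 + √87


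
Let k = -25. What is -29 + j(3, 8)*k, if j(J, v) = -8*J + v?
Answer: 371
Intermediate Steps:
j(J, v) = v - 8*J
-29 + j(3, 8)*k = -29 + (8 - 8*3)*(-25) = -29 + (8 - 24)*(-25) = -29 - 16*(-25) = -29 + 400 = 371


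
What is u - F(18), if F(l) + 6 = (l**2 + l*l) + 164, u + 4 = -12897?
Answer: -13707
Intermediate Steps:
u = -12901 (u = -4 - 12897 = -12901)
F(l) = 158 + 2*l**2 (F(l) = -6 + ((l**2 + l*l) + 164) = -6 + ((l**2 + l**2) + 164) = -6 + (2*l**2 + 164) = -6 + (164 + 2*l**2) = 158 + 2*l**2)
u - F(18) = -12901 - (158 + 2*18**2) = -12901 - (158 + 2*324) = -12901 - (158 + 648) = -12901 - 1*806 = -12901 - 806 = -13707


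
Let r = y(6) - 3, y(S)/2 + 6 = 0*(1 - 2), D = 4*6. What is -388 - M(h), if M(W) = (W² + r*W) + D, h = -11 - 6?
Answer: -956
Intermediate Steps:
D = 24
y(S) = -12 (y(S) = -12 + 2*(0*(1 - 2)) = -12 + 2*(0*(-1)) = -12 + 2*0 = -12 + 0 = -12)
r = -15 (r = -12 - 3 = -15)
h = -17
M(W) = 24 + W² - 15*W (M(W) = (W² - 15*W) + 24 = 24 + W² - 15*W)
-388 - M(h) = -388 - (24 + (-17)² - 15*(-17)) = -388 - (24 + 289 + 255) = -388 - 1*568 = -388 - 568 = -956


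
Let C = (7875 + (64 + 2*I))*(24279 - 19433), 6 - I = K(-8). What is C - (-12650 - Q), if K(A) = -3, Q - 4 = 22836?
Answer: 38595112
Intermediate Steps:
Q = 22840 (Q = 4 + 22836 = 22840)
I = 9 (I = 6 - 1*(-3) = 6 + 3 = 9)
C = 38559622 (C = (7875 + (64 + 2*9))*(24279 - 19433) = (7875 + (64 + 18))*4846 = (7875 + 82)*4846 = 7957*4846 = 38559622)
C - (-12650 - Q) = 38559622 - (-12650 - 1*22840) = 38559622 - (-12650 - 22840) = 38559622 - 1*(-35490) = 38559622 + 35490 = 38595112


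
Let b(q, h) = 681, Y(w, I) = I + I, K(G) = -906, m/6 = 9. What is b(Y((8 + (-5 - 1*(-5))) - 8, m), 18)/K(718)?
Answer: -227/302 ≈ -0.75166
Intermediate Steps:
m = 54 (m = 6*9 = 54)
Y(w, I) = 2*I
b(Y((8 + (-5 - 1*(-5))) - 8, m), 18)/K(718) = 681/(-906) = 681*(-1/906) = -227/302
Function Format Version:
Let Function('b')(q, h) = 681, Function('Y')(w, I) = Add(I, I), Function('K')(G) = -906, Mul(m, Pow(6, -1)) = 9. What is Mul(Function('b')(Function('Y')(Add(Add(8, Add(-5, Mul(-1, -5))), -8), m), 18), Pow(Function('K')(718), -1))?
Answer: Rational(-227, 302) ≈ -0.75166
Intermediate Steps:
m = 54 (m = Mul(6, 9) = 54)
Function('Y')(w, I) = Mul(2, I)
Mul(Function('b')(Function('Y')(Add(Add(8, Add(-5, Mul(-1, -5))), -8), m), 18), Pow(Function('K')(718), -1)) = Mul(681, Pow(-906, -1)) = Mul(681, Rational(-1, 906)) = Rational(-227, 302)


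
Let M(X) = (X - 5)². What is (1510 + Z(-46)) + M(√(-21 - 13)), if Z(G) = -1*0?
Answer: 1501 - 10*I*√34 ≈ 1501.0 - 58.31*I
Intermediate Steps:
Z(G) = 0
M(X) = (-5 + X)²
(1510 + Z(-46)) + M(√(-21 - 13)) = (1510 + 0) + (-5 + √(-21 - 13))² = 1510 + (-5 + √(-34))² = 1510 + (-5 + I*√34)²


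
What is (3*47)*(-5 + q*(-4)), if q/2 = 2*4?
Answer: -9729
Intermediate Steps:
q = 16 (q = 2*(2*4) = 2*8 = 16)
(3*47)*(-5 + q*(-4)) = (3*47)*(-5 + 16*(-4)) = 141*(-5 - 64) = 141*(-69) = -9729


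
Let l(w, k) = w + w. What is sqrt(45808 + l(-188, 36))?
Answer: 6*sqrt(1262) ≈ 213.15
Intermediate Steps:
l(w, k) = 2*w
sqrt(45808 + l(-188, 36)) = sqrt(45808 + 2*(-188)) = sqrt(45808 - 376) = sqrt(45432) = 6*sqrt(1262)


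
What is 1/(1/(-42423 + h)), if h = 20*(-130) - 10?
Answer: -45033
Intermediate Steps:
h = -2610 (h = -2600 - 10 = -2610)
1/(1/(-42423 + h)) = 1/(1/(-42423 - 2610)) = 1/(1/(-45033)) = 1/(-1/45033) = -45033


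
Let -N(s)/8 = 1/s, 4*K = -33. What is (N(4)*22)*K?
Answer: 363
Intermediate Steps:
K = -33/4 (K = (1/4)*(-33) = -33/4 ≈ -8.2500)
N(s) = -8/s
(N(4)*22)*K = (-8/4*22)*(-33/4) = (-8*1/4*22)*(-33/4) = -2*22*(-33/4) = -44*(-33/4) = 363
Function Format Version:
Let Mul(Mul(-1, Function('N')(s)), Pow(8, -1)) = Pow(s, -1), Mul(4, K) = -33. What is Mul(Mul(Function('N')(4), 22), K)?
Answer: 363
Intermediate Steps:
K = Rational(-33, 4) (K = Mul(Rational(1, 4), -33) = Rational(-33, 4) ≈ -8.2500)
Function('N')(s) = Mul(-8, Pow(s, -1))
Mul(Mul(Function('N')(4), 22), K) = Mul(Mul(Mul(-8, Pow(4, -1)), 22), Rational(-33, 4)) = Mul(Mul(Mul(-8, Rational(1, 4)), 22), Rational(-33, 4)) = Mul(Mul(-2, 22), Rational(-33, 4)) = Mul(-44, Rational(-33, 4)) = 363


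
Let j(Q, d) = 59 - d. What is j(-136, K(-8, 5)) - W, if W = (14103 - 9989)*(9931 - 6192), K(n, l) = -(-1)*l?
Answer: -15382192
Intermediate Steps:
K(n, l) = l
W = 15382246 (W = 4114*3739 = 15382246)
j(-136, K(-8, 5)) - W = (59 - 1*5) - 1*15382246 = (59 - 5) - 15382246 = 54 - 15382246 = -15382192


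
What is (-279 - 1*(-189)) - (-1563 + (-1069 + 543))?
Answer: 1999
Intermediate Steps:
(-279 - 1*(-189)) - (-1563 + (-1069 + 543)) = (-279 + 189) - (-1563 - 526) = -90 - 1*(-2089) = -90 + 2089 = 1999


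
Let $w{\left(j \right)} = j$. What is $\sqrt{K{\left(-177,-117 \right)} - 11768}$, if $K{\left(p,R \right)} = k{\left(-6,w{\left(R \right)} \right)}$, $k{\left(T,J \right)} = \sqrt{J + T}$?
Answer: $\sqrt{-11768 + i \sqrt{123}} \approx 0.0511 + 108.48 i$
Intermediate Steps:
$K{\left(p,R \right)} = \sqrt{-6 + R}$ ($K{\left(p,R \right)} = \sqrt{R - 6} = \sqrt{-6 + R}$)
$\sqrt{K{\left(-177,-117 \right)} - 11768} = \sqrt{\sqrt{-6 - 117} - 11768} = \sqrt{\sqrt{-123} - 11768} = \sqrt{i \sqrt{123} - 11768} = \sqrt{-11768 + i \sqrt{123}}$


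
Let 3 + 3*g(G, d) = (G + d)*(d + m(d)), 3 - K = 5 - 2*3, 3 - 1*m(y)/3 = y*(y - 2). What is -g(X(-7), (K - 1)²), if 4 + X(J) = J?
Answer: -113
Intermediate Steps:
X(J) = -4 + J
m(y) = 9 - 3*y*(-2 + y) (m(y) = 9 - 3*y*(y - 2) = 9 - 3*y*(-2 + y))
K = 4 (K = 3 - (5 - 2*3) = 3 - (5 - 6) = 3 - 1*(-1) = 3 + 1 = 4)
g(G, d) = -1 + (G + d)*(9 - 3*d² + 7*d)/3 (g(G, d) = -1 + ((G + d)*(d + (9 - 3*d² + 6*d)))/3 = -1 + ((G + d)*(9 - 3*d² + 7*d))/3 = -1 + (G + d)*(9 - 3*d² + 7*d)/3)
-g(X(-7), (K - 1)²) = -(-1 - ((4 - 1)²)³ + 3*(-4 - 7) + 3*(4 - 1)² + 7*((4 - 1)²)²/3 - (-4 - 7)*((4 - 1)²)² + 7*(-4 - 7)*(4 - 1)²/3) = -(-1 - (3²)³ + 3*(-11) + 3*3² + 7*(3²)²/3 - 1*(-11)*(3²)² + (7/3)*(-11)*3²) = -(-1 - 1*9³ - 33 + 3*9 + (7/3)*9² - 1*(-11)*9² + (7/3)*(-11)*9) = -(-1 - 1*729 - 33 + 27 + (7/3)*81 - 1*(-11)*81 - 231) = -(-1 - 729 - 33 + 27 + 189 + 891 - 231) = -1*113 = -113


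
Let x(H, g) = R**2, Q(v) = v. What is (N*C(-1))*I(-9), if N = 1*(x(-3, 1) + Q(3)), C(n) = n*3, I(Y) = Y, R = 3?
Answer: 324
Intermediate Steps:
x(H, g) = 9 (x(H, g) = 3**2 = 9)
C(n) = 3*n
N = 12 (N = 1*(9 + 3) = 1*12 = 12)
(N*C(-1))*I(-9) = (12*(3*(-1)))*(-9) = (12*(-3))*(-9) = -36*(-9) = 324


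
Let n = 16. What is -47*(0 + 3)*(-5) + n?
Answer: 721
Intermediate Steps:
-47*(0 + 3)*(-5) + n = -47*(0 + 3)*(-5) + 16 = -141*(-5) + 16 = -47*(-15) + 16 = 705 + 16 = 721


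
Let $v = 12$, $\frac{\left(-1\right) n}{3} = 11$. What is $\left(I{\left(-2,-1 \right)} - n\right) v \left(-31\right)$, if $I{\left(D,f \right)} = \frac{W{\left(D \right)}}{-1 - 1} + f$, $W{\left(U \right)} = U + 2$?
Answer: $-11904$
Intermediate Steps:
$n = -33$ ($n = \left(-3\right) 11 = -33$)
$W{\left(U \right)} = 2 + U$
$I{\left(D,f \right)} = -1 + f - \frac{D}{2}$ ($I{\left(D,f \right)} = \frac{2 + D}{-1 - 1} + f = \frac{2 + D}{-2} + f = - \frac{2 + D}{2} + f = \left(-1 - \frac{D}{2}\right) + f = -1 + f - \frac{D}{2}$)
$\left(I{\left(-2,-1 \right)} - n\right) v \left(-31\right) = \left(\left(-1 - 1 - -1\right) - -33\right) 12 \left(-31\right) = \left(\left(-1 - 1 + 1\right) + 33\right) 12 \left(-31\right) = \left(-1 + 33\right) 12 \left(-31\right) = 32 \cdot 12 \left(-31\right) = 384 \left(-31\right) = -11904$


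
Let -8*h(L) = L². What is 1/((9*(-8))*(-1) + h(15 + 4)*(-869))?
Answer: 8/314285 ≈ 2.5455e-5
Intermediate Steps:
h(L) = -L²/8
1/((9*(-8))*(-1) + h(15 + 4)*(-869)) = 1/((9*(-8))*(-1) - (15 + 4)²/8*(-869)) = 1/(-72*(-1) - ⅛*19²*(-869)) = 1/(72 - ⅛*361*(-869)) = 1/(72 - 361/8*(-869)) = 1/(72 + 313709/8) = 1/(314285/8) = 8/314285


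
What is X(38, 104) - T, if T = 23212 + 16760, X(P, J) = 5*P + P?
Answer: -39744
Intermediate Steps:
X(P, J) = 6*P
T = 39972
X(38, 104) - T = 6*38 - 1*39972 = 228 - 39972 = -39744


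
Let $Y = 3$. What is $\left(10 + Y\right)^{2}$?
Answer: $169$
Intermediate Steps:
$\left(10 + Y\right)^{2} = \left(10 + 3\right)^{2} = 13^{2} = 169$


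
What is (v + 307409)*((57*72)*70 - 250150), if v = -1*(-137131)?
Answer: 16505770200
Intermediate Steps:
v = 137131
(v + 307409)*((57*72)*70 - 250150) = (137131 + 307409)*((57*72)*70 - 250150) = 444540*(4104*70 - 250150) = 444540*(287280 - 250150) = 444540*37130 = 16505770200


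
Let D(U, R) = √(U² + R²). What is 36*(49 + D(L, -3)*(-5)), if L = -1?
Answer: 1764 - 180*√10 ≈ 1194.8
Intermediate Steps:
D(U, R) = √(R² + U²)
36*(49 + D(L, -3)*(-5)) = 36*(49 + √((-3)² + (-1)²)*(-5)) = 36*(49 + √(9 + 1)*(-5)) = 36*(49 + √10*(-5)) = 36*(49 - 5*√10) = 1764 - 180*√10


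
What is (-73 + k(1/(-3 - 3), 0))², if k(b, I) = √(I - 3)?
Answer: (73 - I*√3)² ≈ 5326.0 - 252.88*I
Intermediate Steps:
k(b, I) = √(-3 + I)
(-73 + k(1/(-3 - 3), 0))² = (-73 + √(-3 + 0))² = (-73 + √(-3))² = (-73 + I*√3)²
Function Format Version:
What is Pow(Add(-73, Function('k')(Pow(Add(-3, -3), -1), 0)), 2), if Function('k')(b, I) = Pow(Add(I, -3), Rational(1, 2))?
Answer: Pow(Add(73, Mul(-1, I, Pow(3, Rational(1, 2)))), 2) ≈ Add(5326.0, Mul(-252.88, I))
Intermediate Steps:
Function('k')(b, I) = Pow(Add(-3, I), Rational(1, 2))
Pow(Add(-73, Function('k')(Pow(Add(-3, -3), -1), 0)), 2) = Pow(Add(-73, Pow(Add(-3, 0), Rational(1, 2))), 2) = Pow(Add(-73, Pow(-3, Rational(1, 2))), 2) = Pow(Add(-73, Mul(I, Pow(3, Rational(1, 2)))), 2)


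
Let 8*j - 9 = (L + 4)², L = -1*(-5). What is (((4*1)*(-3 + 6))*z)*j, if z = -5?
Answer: -675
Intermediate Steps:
L = 5
j = 45/4 (j = 9/8 + (5 + 4)²/8 = 9/8 + (⅛)*9² = 9/8 + (⅛)*81 = 9/8 + 81/8 = 45/4 ≈ 11.250)
(((4*1)*(-3 + 6))*z)*j = (((4*1)*(-3 + 6))*(-5))*(45/4) = ((4*3)*(-5))*(45/4) = (12*(-5))*(45/4) = -60*45/4 = -675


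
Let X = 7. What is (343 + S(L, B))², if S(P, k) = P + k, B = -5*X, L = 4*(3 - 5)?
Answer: 90000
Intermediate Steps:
L = -8 (L = 4*(-2) = -8)
B = -35 (B = -5*7 = -35)
(343 + S(L, B))² = (343 + (-8 - 35))² = (343 - 43)² = 300² = 90000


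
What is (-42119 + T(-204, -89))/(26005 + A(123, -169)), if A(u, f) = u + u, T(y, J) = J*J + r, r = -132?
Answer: -34330/26251 ≈ -1.3078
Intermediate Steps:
T(y, J) = -132 + J**2 (T(y, J) = J*J - 132 = J**2 - 132 = -132 + J**2)
A(u, f) = 2*u
(-42119 + T(-204, -89))/(26005 + A(123, -169)) = (-42119 + (-132 + (-89)**2))/(26005 + 2*123) = (-42119 + (-132 + 7921))/(26005 + 246) = (-42119 + 7789)/26251 = -34330*1/26251 = -34330/26251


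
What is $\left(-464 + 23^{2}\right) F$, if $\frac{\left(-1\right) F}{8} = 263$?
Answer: $-136760$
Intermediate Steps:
$F = -2104$ ($F = \left(-8\right) 263 = -2104$)
$\left(-464 + 23^{2}\right) F = \left(-464 + 23^{2}\right) \left(-2104\right) = \left(-464 + 529\right) \left(-2104\right) = 65 \left(-2104\right) = -136760$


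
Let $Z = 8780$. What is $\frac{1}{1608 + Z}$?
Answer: $\frac{1}{10388} \approx 9.6265 \cdot 10^{-5}$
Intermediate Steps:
$\frac{1}{1608 + Z} = \frac{1}{1608 + 8780} = \frac{1}{10388}$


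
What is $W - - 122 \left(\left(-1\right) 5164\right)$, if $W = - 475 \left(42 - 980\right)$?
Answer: $-184458$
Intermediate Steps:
$W = 445550$ ($W = \left(-475\right) \left(-938\right) = 445550$)
$W - - 122 \left(\left(-1\right) 5164\right) = 445550 - - 122 \left(\left(-1\right) 5164\right) = 445550 - \left(-122\right) \left(-5164\right) = 445550 - 630008 = -184458$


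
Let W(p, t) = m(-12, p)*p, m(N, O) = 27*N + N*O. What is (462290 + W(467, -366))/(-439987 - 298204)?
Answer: 2306086/738191 ≈ 3.1240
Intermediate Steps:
W(p, t) = p*(-324 - 12*p) (W(p, t) = (-12*(27 + p))*p = (-324 - 12*p)*p = p*(-324 - 12*p))
(462290 + W(467, -366))/(-439987 - 298204) = (462290 + 12*467*(-27 - 1*467))/(-439987 - 298204) = (462290 + 12*467*(-27 - 467))/(-738191) = (462290 + 12*467*(-494))*(-1/738191) = (462290 - 2768376)*(-1/738191) = -2306086*(-1/738191) = 2306086/738191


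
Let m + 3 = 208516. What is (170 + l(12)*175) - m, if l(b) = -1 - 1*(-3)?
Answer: -207993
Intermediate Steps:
m = 208513 (m = -3 + 208516 = 208513)
l(b) = 2 (l(b) = -1 + 3 = 2)
(170 + l(12)*175) - m = (170 + 2*175) - 1*208513 = (170 + 350) - 208513 = 520 - 208513 = -207993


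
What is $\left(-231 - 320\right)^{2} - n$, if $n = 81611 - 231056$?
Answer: $453046$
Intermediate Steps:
$n = -149445$
$\left(-231 - 320\right)^{2} - n = \left(-231 - 320\right)^{2} - -149445 = \left(-551\right)^{2} + 149445 = 303601 + 149445 = 453046$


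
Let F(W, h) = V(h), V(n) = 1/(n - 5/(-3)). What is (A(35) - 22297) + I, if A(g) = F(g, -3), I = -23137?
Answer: -181739/4 ≈ -45435.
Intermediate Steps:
V(n) = 1/(5/3 + n) (V(n) = 1/(n - 5*(-⅓)) = 1/(n + 5/3) = 1/(5/3 + n))
F(W, h) = 3/(5 + 3*h)
A(g) = -¾ (A(g) = 3/(5 + 3*(-3)) = 3/(5 - 9) = 3/(-4) = 3*(-¼) = -¾)
(A(35) - 22297) + I = (-¾ - 22297) - 23137 = -89191/4 - 23137 = -181739/4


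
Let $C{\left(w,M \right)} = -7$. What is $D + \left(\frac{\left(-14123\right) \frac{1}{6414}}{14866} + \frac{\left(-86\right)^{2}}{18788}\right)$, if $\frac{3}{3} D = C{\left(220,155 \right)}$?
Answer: $- \frac{2958793095451}{447861411228} \approx -6.6065$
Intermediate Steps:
$D = -7$
$D + \left(\frac{\left(-14123\right) \frac{1}{6414}}{14866} + \frac{\left(-86\right)^{2}}{18788}\right) = -7 + \left(\frac{\left(-14123\right) \frac{1}{6414}}{14866} + \frac{\left(-86\right)^{2}}{18788}\right) = -7 + \left(\left(-14123\right) \frac{1}{6414} \cdot \frac{1}{14866} + 7396 \cdot \frac{1}{18788}\right) = -7 + \left(\left(- \frac{14123}{6414}\right) \frac{1}{14866} + \frac{1849}{4697}\right) = -7 + \left(- \frac{14123}{95350524} + \frac{1849}{4697}\right) = -7 + \frac{176236783145}{447861411228} = - \frac{2958793095451}{447861411228}$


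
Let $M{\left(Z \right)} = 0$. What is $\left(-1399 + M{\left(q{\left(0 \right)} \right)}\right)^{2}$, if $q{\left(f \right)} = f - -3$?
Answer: $1957201$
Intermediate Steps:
$q{\left(f \right)} = 3 + f$ ($q{\left(f \right)} = f + 3 = 3 + f$)
$\left(-1399 + M{\left(q{\left(0 \right)} \right)}\right)^{2} = \left(-1399 + 0\right)^{2} = \left(-1399\right)^{2} = 1957201$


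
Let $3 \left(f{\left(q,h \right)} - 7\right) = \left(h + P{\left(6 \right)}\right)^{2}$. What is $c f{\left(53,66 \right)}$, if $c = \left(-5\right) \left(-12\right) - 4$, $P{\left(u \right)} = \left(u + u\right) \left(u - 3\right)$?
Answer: $194600$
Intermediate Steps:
$P{\left(u \right)} = 2 u \left(-3 + u\right)$
$c = 56$ ($c = 60 - 4 = 56$)
$f{\left(q,h \right)} = 7 + \frac{\left(36 + h\right)^{2}}{3}$ ($f{\left(q,h \right)} = 7 + \frac{\left(h + 2 \cdot 6 \left(-3 + 6\right)\right)^{2}}{3} = 7 + \frac{\left(h + 2 \cdot 6 \cdot 3\right)^{2}}{3} = 7 + \frac{\left(h + 36\right)^{2}}{3} = 7 + \frac{\left(36 + h\right)^{2}}{3}$)
$c f{\left(53,66 \right)} = 56 \left(7 + \frac{\left(36 + 66\right)^{2}}{3}\right) = 56 \left(7 + \frac{102^{2}}{3}\right) = 56 \left(7 + \frac{1}{3} \cdot 10404\right) = 56 \left(7 + 3468\right) = 56 \cdot 3475 = 194600$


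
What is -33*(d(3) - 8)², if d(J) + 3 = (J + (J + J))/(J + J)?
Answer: -11913/4 ≈ -2978.3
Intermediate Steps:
d(J) = -3/2 (d(J) = -3 + (J + (J + J))/(J + J) = -3 + (J + 2*J)/((2*J)) = -3 + (3*J)*(1/(2*J)) = -3 + 3/2 = -3/2)
-33*(d(3) - 8)² = -33*(-3/2 - 8)² = -33*(-19/2)² = -33*361/4 = -11913/4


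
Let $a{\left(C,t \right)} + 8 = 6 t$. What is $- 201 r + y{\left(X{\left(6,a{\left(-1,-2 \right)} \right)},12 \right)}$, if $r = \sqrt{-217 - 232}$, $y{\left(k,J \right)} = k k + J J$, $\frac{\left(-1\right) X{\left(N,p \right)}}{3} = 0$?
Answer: $144 - 201 i \sqrt{449} \approx 144.0 - 4259.1 i$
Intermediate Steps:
$a{\left(C,t \right)} = -8 + 6 t$
$X{\left(N,p \right)} = 0$ ($X{\left(N,p \right)} = \left(-3\right) 0 = 0$)
$y{\left(k,J \right)} = J^{2} + k^{2}$ ($y{\left(k,J \right)} = k^{2} + J^{2} = J^{2} + k^{2}$)
$r = i \sqrt{449}$ ($r = \sqrt{-449} = i \sqrt{449} \approx 21.19 i$)
$- 201 r + y{\left(X{\left(6,a{\left(-1,-2 \right)} \right)},12 \right)} = - 201 i \sqrt{449} + \left(12^{2} + 0^{2}\right) = - 201 i \sqrt{449} + \left(144 + 0\right) = - 201 i \sqrt{449} + 144 = 144 - 201 i \sqrt{449}$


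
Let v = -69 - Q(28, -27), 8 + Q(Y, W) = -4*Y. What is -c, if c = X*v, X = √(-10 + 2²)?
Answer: -51*I*√6 ≈ -124.92*I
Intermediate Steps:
Q(Y, W) = -8 - 4*Y
X = I*√6 (X = √(-10 + 4) = √(-6) = I*√6 ≈ 2.4495*I)
v = 51 (v = -69 - (-8 - 4*28) = -69 - (-8 - 112) = -69 - 1*(-120) = -69 + 120 = 51)
c = 51*I*√6 (c = (I*√6)*51 = 51*I*√6 ≈ 124.92*I)
-c = -51*I*√6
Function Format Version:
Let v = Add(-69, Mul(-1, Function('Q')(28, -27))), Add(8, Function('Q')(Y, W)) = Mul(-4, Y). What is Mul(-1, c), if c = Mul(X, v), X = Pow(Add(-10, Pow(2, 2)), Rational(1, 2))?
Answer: Mul(-51, I, Pow(6, Rational(1, 2))) ≈ Mul(-124.92, I)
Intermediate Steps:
Function('Q')(Y, W) = Add(-8, Mul(-4, Y))
X = Mul(I, Pow(6, Rational(1, 2))) (X = Pow(Add(-10, 4), Rational(1, 2)) = Pow(-6, Rational(1, 2)) = Mul(I, Pow(6, Rational(1, 2))) ≈ Mul(2.4495, I))
v = 51 (v = Add(-69, Mul(-1, Add(-8, Mul(-4, 28)))) = Add(-69, Mul(-1, Add(-8, -112))) = Add(-69, Mul(-1, -120)) = Add(-69, 120) = 51)
c = Mul(51, I, Pow(6, Rational(1, 2))) (c = Mul(Mul(I, Pow(6, Rational(1, 2))), 51) = Mul(51, I, Pow(6, Rational(1, 2))) ≈ Mul(124.92, I))
Mul(-1, c) = Mul(-1, Mul(51, I, Pow(6, Rational(1, 2)))) = Mul(-51, I, Pow(6, Rational(1, 2)))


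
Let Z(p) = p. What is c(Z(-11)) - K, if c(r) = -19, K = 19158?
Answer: -19177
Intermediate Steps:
c(Z(-11)) - K = -19 - 1*19158 = -19 - 19158 = -19177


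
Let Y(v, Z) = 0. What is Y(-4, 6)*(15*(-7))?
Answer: 0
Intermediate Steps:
Y(-4, 6)*(15*(-7)) = 0*(15*(-7)) = 0*(-105) = 0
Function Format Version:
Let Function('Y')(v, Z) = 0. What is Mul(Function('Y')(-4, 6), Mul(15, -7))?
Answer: 0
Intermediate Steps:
Mul(Function('Y')(-4, 6), Mul(15, -7)) = Mul(0, Mul(15, -7)) = Mul(0, -105) = 0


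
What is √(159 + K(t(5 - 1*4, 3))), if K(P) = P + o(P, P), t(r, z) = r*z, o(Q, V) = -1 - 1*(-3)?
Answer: 2*√41 ≈ 12.806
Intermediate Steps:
o(Q, V) = 2 (o(Q, V) = -1 + 3 = 2)
K(P) = 2 + P (K(P) = P + 2 = 2 + P)
√(159 + K(t(5 - 1*4, 3))) = √(159 + (2 + (5 - 1*4)*3)) = √(159 + (2 + (5 - 4)*3)) = √(159 + (2 + 1*3)) = √(159 + (2 + 3)) = √(159 + 5) = √164 = 2*√41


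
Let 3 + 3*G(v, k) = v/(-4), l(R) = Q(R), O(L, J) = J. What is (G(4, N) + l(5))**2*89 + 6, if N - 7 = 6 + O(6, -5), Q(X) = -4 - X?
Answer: 85583/9 ≈ 9509.2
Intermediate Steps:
l(R) = -4 - R
N = 8 (N = 7 + (6 - 5) = 7 + 1 = 8)
G(v, k) = -1 - v/12 (G(v, k) = -1 + (v/(-4))/3 = -1 + (v*(-1/4))/3 = -1 + (-v/4)/3 = -1 - v/12)
(G(4, N) + l(5))**2*89 + 6 = ((-1 - 1/12*4) + (-4 - 1*5))**2*89 + 6 = ((-1 - 1/3) + (-4 - 5))**2*89 + 6 = (-4/3 - 9)**2*89 + 6 = (-31/3)**2*89 + 6 = (961/9)*89 + 6 = 85529/9 + 6 = 85583/9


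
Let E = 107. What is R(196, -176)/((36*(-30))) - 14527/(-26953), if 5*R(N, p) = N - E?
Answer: 76046983/145546200 ≈ 0.52249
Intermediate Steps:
R(N, p) = -107/5 + N/5 (R(N, p) = (N - 1*107)/5 = (N - 107)/5 = (-107 + N)/5 = -107/5 + N/5)
R(196, -176)/((36*(-30))) - 14527/(-26953) = (-107/5 + (1/5)*196)/((36*(-30))) - 14527/(-26953) = (-107/5 + 196/5)/(-1080) - 14527*(-1/26953) = (89/5)*(-1/1080) + 14527/26953 = -89/5400 + 14527/26953 = 76046983/145546200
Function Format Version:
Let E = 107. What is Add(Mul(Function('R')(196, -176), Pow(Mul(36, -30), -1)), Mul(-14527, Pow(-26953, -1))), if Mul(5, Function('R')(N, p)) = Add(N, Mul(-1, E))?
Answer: Rational(76046983, 145546200) ≈ 0.52249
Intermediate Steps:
Function('R')(N, p) = Add(Rational(-107, 5), Mul(Rational(1, 5), N)) (Function('R')(N, p) = Mul(Rational(1, 5), Add(N, Mul(-1, 107))) = Mul(Rational(1, 5), Add(N, -107)) = Mul(Rational(1, 5), Add(-107, N)) = Add(Rational(-107, 5), Mul(Rational(1, 5), N)))
Add(Mul(Function('R')(196, -176), Pow(Mul(36, -30), -1)), Mul(-14527, Pow(-26953, -1))) = Add(Mul(Add(Rational(-107, 5), Mul(Rational(1, 5), 196)), Pow(Mul(36, -30), -1)), Mul(-14527, Pow(-26953, -1))) = Add(Mul(Add(Rational(-107, 5), Rational(196, 5)), Pow(-1080, -1)), Mul(-14527, Rational(-1, 26953))) = Add(Mul(Rational(89, 5), Rational(-1, 1080)), Rational(14527, 26953)) = Add(Rational(-89, 5400), Rational(14527, 26953)) = Rational(76046983, 145546200)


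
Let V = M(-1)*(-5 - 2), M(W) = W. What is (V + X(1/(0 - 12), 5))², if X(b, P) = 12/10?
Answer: 1681/25 ≈ 67.240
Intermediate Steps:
V = 7 (V = -(-5 - 2) = -1*(-7) = 7)
X(b, P) = 6/5 (X(b, P) = 12*(⅒) = 6/5)
(V + X(1/(0 - 12), 5))² = (7 + 6/5)² = (41/5)² = 1681/25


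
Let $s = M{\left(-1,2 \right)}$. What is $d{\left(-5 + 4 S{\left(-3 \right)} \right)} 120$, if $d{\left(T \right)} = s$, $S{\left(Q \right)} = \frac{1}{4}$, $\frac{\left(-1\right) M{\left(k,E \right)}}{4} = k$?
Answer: $480$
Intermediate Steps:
$M{\left(k,E \right)} = - 4 k$
$s = 4$ ($s = \left(-4\right) \left(-1\right) = 4$)
$S{\left(Q \right)} = \frac{1}{4}$
$d{\left(T \right)} = 4$
$d{\left(-5 + 4 S{\left(-3 \right)} \right)} 120 = 4 \cdot 120 = 480$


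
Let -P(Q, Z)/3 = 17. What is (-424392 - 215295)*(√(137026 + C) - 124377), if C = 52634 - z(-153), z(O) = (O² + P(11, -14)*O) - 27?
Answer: 79562349999 - 3198435*√6339 ≈ 7.9308e+10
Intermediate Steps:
P(Q, Z) = -51 (P(Q, Z) = -3*17 = -51)
z(O) = -27 + O² - 51*O (z(O) = (O² - 51*O) - 27 = -27 + O² - 51*O)
C = 21449 (C = 52634 - (-27 + (-153)² - 51*(-153)) = 52634 - (-27 + 23409 + 7803) = 52634 - 1*31185 = 52634 - 31185 = 21449)
(-424392 - 215295)*(√(137026 + C) - 124377) = (-424392 - 215295)*(√(137026 + 21449) - 124377) = -639687*(√158475 - 124377) = -639687*(5*√6339 - 124377) = -639687*(-124377 + 5*√6339) = 79562349999 - 3198435*√6339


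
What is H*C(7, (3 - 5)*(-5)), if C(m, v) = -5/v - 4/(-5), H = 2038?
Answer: 3057/5 ≈ 611.40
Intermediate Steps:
C(m, v) = 4/5 - 5/v (C(m, v) = -5/v - 4*(-1/5) = -5/v + 4/5 = 4/5 - 5/v)
H*C(7, (3 - 5)*(-5)) = 2038*(4/5 - 5*(-1/(5*(3 - 5)))) = 2038*(4/5 - 5/((-2*(-5)))) = 2038*(4/5 - 5/10) = 2038*(4/5 - 5*1/10) = 2038*(4/5 - 1/2) = 2038*(3/10) = 3057/5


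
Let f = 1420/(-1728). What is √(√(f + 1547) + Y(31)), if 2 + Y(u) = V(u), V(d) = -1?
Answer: √(-108 + √2003847)/6 ≈ 6.0267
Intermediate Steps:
Y(u) = -3 (Y(u) = -2 - 1 = -3)
f = -355/432 (f = 1420*(-1/1728) = -355/432 ≈ -0.82176)
√(√(f + 1547) + Y(31)) = √(√(-355/432 + 1547) - 3) = √(√(667949/432) - 3) = √(√2003847/36 - 3) = √(-3 + √2003847/36)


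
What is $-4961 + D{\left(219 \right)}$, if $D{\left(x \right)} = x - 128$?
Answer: $-4870$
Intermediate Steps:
$D{\left(x \right)} = -128 + x$
$-4961 + D{\left(219 \right)} = -4961 + \left(-128 + 219\right) = -4961 + 91 = -4870$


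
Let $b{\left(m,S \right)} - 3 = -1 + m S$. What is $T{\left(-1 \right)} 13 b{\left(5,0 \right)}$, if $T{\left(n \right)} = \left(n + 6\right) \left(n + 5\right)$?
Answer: $520$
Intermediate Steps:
$T{\left(n \right)} = \left(5 + n\right) \left(6 + n\right)$ ($T{\left(n \right)} = \left(6 + n\right) \left(5 + n\right) = \left(5 + n\right) \left(6 + n\right)$)
$b{\left(m,S \right)} = 2 + S m$ ($b{\left(m,S \right)} = 3 + \left(-1 + m S\right) = 3 + \left(-1 + S m\right) = 2 + S m$)
$T{\left(-1 \right)} 13 b{\left(5,0 \right)} = \left(30 + \left(-1\right)^{2} + 11 \left(-1\right)\right) 13 \left(2 + 0 \cdot 5\right) = \left(30 + 1 - 11\right) 13 \left(2 + 0\right) = 20 \cdot 13 \cdot 2 = 260 \cdot 2 = 520$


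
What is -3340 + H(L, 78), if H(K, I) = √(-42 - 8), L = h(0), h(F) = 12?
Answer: -3340 + 5*I*√2 ≈ -3340.0 + 7.0711*I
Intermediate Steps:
L = 12
H(K, I) = 5*I*√2 (H(K, I) = √(-50) = 5*I*√2)
-3340 + H(L, 78) = -3340 + 5*I*√2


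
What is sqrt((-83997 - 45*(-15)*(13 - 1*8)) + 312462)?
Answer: 12*sqrt(1610) ≈ 481.50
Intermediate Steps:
sqrt((-83997 - 45*(-15)*(13 - 1*8)) + 312462) = sqrt((-83997 - (-675)*(13 - 8)) + 312462) = sqrt((-83997 - (-675)*5) + 312462) = sqrt((-83997 - 1*(-3375)) + 312462) = sqrt((-83997 + 3375) + 312462) = sqrt(-80622 + 312462) = sqrt(231840) = 12*sqrt(1610)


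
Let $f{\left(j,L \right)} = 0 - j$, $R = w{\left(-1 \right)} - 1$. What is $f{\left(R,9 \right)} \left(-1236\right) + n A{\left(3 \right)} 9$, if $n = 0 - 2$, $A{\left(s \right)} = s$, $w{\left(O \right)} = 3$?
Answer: $2418$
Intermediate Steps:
$n = -2$ ($n = 0 - 2 = -2$)
$R = 2$ ($R = 3 - 1 = 2$)
$f{\left(j,L \right)} = - j$
$f{\left(R,9 \right)} \left(-1236\right) + n A{\left(3 \right)} 9 = \left(-1\right) 2 \left(-1236\right) + \left(-2\right) 3 \cdot 9 = \left(-2\right) \left(-1236\right) - 54 = 2472 - 54 = 2418$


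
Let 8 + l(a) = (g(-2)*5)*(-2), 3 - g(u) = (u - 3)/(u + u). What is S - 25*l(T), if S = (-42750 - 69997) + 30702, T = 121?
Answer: -162815/2 ≈ -81408.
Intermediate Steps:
g(u) = 3 - (-3 + u)/(2*u) (g(u) = 3 - (u - 3)/(u + u) = 3 - (-3 + u)/(2*u))
S = -82045 (S = -112747 + 30702 = -82045)
l(a) = -51/2 (l(a) = -8 + (((1/2)*(3 + 5*(-2))/(-2))*5)*(-2) = -8 + (((1/2)*(-1/2)*(3 - 10))*5)*(-2) = -8 + (((1/2)*(-1/2)*(-7))*5)*(-2) = -8 + ((7/4)*5)*(-2) = -8 + (35/4)*(-2) = -8 - 35/2 = -51/2)
S - 25*l(T) = -82045 - 25*(-51/2) = -82045 + 1275/2 = -162815/2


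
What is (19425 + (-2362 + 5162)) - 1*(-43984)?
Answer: 66209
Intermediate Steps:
(19425 + (-2362 + 5162)) - 1*(-43984) = (19425 + 2800) + 43984 = 22225 + 43984 = 66209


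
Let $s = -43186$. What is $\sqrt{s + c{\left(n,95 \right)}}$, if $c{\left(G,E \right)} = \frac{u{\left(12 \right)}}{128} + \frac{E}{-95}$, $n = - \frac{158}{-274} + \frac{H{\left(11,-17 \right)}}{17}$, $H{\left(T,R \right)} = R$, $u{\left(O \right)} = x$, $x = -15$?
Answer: $\frac{i \sqrt{11055902}}{16} \approx 207.82 i$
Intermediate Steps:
$u{\left(O \right)} = -15$
$n = - \frac{58}{137}$ ($n = - \frac{158}{-274} - \frac{17}{17} = \left(-158\right) \left(- \frac{1}{274}\right) - 1 = \frac{79}{137} - 1 = - \frac{58}{137} \approx -0.42336$)
$c{\left(G,E \right)} = - \frac{15}{128} - \frac{E}{95}$ ($c{\left(G,E \right)} = - \frac{15}{128} + \frac{E}{-95} = \left(-15\right) \frac{1}{128} + E \left(- \frac{1}{95}\right) = - \frac{15}{128} - \frac{E}{95}$)
$\sqrt{s + c{\left(n,95 \right)}} = \sqrt{-43186 - \frac{143}{128}} = \sqrt{- \frac{5527951}{128}} = \frac{i \sqrt{11055902}}{16}$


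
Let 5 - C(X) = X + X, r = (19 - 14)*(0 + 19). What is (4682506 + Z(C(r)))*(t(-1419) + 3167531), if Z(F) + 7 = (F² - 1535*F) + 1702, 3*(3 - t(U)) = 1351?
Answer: 15843022501217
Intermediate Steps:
t(U) = -1342/3 (t(U) = 3 - ⅓*1351 = 3 - 1351/3 = -1342/3)
r = 95 (r = 5*19 = 95)
C(X) = 5 - 2*X (C(X) = 5 - (X + X) = 5 - 2*X)
Z(F) = 1695 + F² - 1535*F (Z(F) = -7 + ((F² - 1535*F) + 1702) = -7 + (1702 + F² - 1535*F) = 1695 + F² - 1535*F)
(4682506 + Z(C(r)))*(t(-1419) + 3167531) = (4682506 + (1695 + (5 - 2*95)² - 1535*(5 - 2*95)))*(-1342/3 + 3167531) = (4682506 + (1695 + (5 - 190)² - 1535*(5 - 190)))*(9501251/3) = (4682506 + (1695 + (-185)² - 1535*(-185)))*(9501251/3) = (4682506 + (1695 + 34225 + 283975))*(9501251/3) = (4682506 + 319895)*(9501251/3) = 5002401*(9501251/3) = 15843022501217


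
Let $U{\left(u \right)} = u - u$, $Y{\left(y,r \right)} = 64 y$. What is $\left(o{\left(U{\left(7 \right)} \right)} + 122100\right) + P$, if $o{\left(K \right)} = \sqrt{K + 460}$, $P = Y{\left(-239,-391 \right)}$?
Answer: $106804 + 2 \sqrt{115} \approx 1.0683 \cdot 10^{5}$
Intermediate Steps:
$P = -15296$ ($P = 64 \left(-239\right) = -15296$)
$U{\left(u \right)} = 0$
$o{\left(K \right)} = \sqrt{460 + K}$
$\left(o{\left(U{\left(7 \right)} \right)} + 122100\right) + P = \left(\sqrt{460 + 0} + 122100\right) - 15296 = \left(\sqrt{460} + 122100\right) - 15296 = \left(2 \sqrt{115} + 122100\right) - 15296 = \left(122100 + 2 \sqrt{115}\right) - 15296 = 106804 + 2 \sqrt{115}$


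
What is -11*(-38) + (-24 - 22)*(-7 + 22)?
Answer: -272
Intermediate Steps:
-11*(-38) + (-24 - 22)*(-7 + 22) = 418 - 46*15 = 418 - 690 = -272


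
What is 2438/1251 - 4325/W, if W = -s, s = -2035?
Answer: -89849/509157 ≈ -0.17647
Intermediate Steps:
W = 2035 (W = -1*(-2035) = 2035)
2438/1251 - 4325/W = 2438/1251 - 4325/2035 = 2438*(1/1251) - 4325*1/2035 = 2438/1251 - 865/407 = -89849/509157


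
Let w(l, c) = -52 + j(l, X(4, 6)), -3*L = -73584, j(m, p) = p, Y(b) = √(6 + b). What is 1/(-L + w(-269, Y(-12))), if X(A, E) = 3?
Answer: -1/24577 ≈ -4.0688e-5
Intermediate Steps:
L = 24528 (L = -⅓*(-73584) = 24528)
w(l, c) = -49 (w(l, c) = -52 + 3 = -49)
1/(-L + w(-269, Y(-12))) = 1/(-1*24528 - 49) = 1/(-24528 - 49) = 1/(-24577) = -1/24577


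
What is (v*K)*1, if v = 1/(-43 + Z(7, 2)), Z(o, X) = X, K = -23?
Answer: 23/41 ≈ 0.56098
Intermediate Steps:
v = -1/41 (v = 1/(-43 + 2) = 1/(-41) = -1/41 ≈ -0.024390)
(v*K)*1 = -1/41*(-23)*1 = (23/41)*1 = 23/41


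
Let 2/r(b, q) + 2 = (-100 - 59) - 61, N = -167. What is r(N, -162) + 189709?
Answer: 21057698/111 ≈ 1.8971e+5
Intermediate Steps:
r(b, q) = -1/111 (r(b, q) = 2/(-2 + ((-100 - 59) - 61)) = 2/(-2 + (-159 - 61)) = 2/(-2 - 220) = 2/(-222) = 2*(-1/222) = -1/111)
r(N, -162) + 189709 = -1/111 + 189709 = 21057698/111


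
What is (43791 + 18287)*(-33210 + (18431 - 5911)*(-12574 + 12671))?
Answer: 73328395940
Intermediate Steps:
(43791 + 18287)*(-33210 + (18431 - 5911)*(-12574 + 12671)) = 62078*(-33210 + 12520*97) = 62078*(-33210 + 1214440) = 62078*1181230 = 73328395940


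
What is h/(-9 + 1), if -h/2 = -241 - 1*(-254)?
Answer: 13/4 ≈ 3.2500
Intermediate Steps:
h = -26 (h = -2*(-241 - 1*(-254)) = -2*(-241 + 254) = -2*13 = -26)
h/(-9 + 1) = -26/(-9 + 1) = -26/(-8) = -⅛*(-26) = 13/4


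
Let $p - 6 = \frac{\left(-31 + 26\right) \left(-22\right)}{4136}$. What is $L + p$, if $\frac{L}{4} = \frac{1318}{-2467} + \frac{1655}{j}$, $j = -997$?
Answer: $- \frac{1271766445}{462404612} \approx -2.7503$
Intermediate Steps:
$p = \frac{1133}{188}$ ($p = 6 + \frac{\left(-31 + 26\right) \left(-22\right)}{4136} = 6 + \left(-5\right) \left(-22\right) \frac{1}{4136} = 6 + 110 \cdot \frac{1}{4136} = 6 + \frac{5}{188} = \frac{1133}{188} \approx 6.0266$)
$L = - \frac{21587724}{2459599}$ ($L = 4 \left(\frac{1318}{-2467} + \frac{1655}{-997}\right) = 4 \left(1318 \left(- \frac{1}{2467}\right) + 1655 \left(- \frac{1}{997}\right)\right) = 4 \left(- \frac{1318}{2467} - \frac{1655}{997}\right) = 4 \left(- \frac{5396931}{2459599}\right) = - \frac{21587724}{2459599} \approx -8.7769$)
$L + p = - \frac{21587724}{2459599} + \frac{1133}{188} = - \frac{1271766445}{462404612}$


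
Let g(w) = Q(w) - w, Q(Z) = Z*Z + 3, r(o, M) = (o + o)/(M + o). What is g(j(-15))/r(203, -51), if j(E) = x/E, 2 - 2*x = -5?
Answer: 56221/45675 ≈ 1.2309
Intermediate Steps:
r(o, M) = 2*o/(M + o) (r(o, M) = (2*o)/(M + o) = 2*o/(M + o))
x = 7/2 (x = 1 - ½*(-5) = 1 + 5/2 = 7/2 ≈ 3.5000)
Q(Z) = 3 + Z² (Q(Z) = Z² + 3 = 3 + Z²)
j(E) = 7/(2*E)
g(w) = 3 + w² - w (g(w) = (3 + w²) - w = 3 + w² - w)
g(j(-15))/r(203, -51) = (3 + ((7/2)/(-15))² - 7/(2*(-15)))/((2*203/(-51 + 203))) = (3 + ((7/2)*(-1/15))² - 7*(-1)/(2*15))/((2*203/152)) = (3 + (-7/30)² - 1*(-7/30))/((2*203*(1/152))) = (3 + 49/900 + 7/30)/(203/76) = (2959/900)*(76/203) = 56221/45675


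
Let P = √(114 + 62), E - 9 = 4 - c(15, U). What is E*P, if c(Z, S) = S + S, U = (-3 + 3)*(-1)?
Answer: 52*√11 ≈ 172.46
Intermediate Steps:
U = 0 (U = 0*(-1) = 0)
c(Z, S) = 2*S
E = 13 (E = 9 + (4 - 2*0) = 9 + (4 - 1*0) = 9 + (4 + 0) = 9 + 4 = 13)
P = 4*√11 (P = √176 = 4*√11 ≈ 13.266)
E*P = 13*(4*√11) = 52*√11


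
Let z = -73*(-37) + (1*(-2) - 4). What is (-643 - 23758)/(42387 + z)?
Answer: -24401/45082 ≈ -0.54126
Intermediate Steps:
z = 2695 (z = 2701 + (-2 - 4) = 2701 - 6 = 2695)
(-643 - 23758)/(42387 + z) = (-643 - 23758)/(42387 + 2695) = -24401/45082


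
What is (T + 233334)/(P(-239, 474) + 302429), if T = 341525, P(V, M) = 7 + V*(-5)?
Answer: 574859/303631 ≈ 1.8933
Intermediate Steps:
P(V, M) = 7 - 5*V
(T + 233334)/(P(-239, 474) + 302429) = (341525 + 233334)/((7 - 5*(-239)) + 302429) = 574859/((7 + 1195) + 302429) = 574859/(1202 + 302429) = 574859/303631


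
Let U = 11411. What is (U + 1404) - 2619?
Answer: 10196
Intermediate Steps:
(U + 1404) - 2619 = (11411 + 1404) - 2619 = 12815 - 2619 = 10196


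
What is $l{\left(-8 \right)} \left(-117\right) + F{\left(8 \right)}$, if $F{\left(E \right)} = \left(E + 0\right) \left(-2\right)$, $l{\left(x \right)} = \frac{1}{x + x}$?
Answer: $- \frac{139}{16} \approx -8.6875$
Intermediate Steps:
$l{\left(x \right)} = \frac{1}{2 x}$
$F{\left(E \right)} = - 2 E$ ($F{\left(E \right)} = E \left(-2\right) = - 2 E$)
$l{\left(-8 \right)} \left(-117\right) + F{\left(8 \right)} = \frac{1}{2 \left(-8\right)} \left(-117\right) - 16 = \frac{1}{2} \left(- \frac{1}{8}\right) \left(-117\right) - 16 = \left(- \frac{1}{16}\right) \left(-117\right) - 16 = \frac{117}{16} - 16 = - \frac{139}{16}$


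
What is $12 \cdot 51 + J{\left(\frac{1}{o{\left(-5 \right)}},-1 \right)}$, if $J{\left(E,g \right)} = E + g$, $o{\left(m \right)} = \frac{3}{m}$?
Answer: $\frac{1828}{3} \approx 609.33$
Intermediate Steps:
$12 \cdot 51 + J{\left(\frac{1}{o{\left(-5 \right)}},-1 \right)} = 12 \cdot 51 + \left(\frac{1}{3 \frac{1}{-5}} - 1\right) = 612 + \left(\frac{1}{3 \left(- \frac{1}{5}\right)} - 1\right) = 612 + \left(\frac{1}{- \frac{3}{5}} - 1\right) = 612 - \frac{8}{3} = \frac{1828}{3}$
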